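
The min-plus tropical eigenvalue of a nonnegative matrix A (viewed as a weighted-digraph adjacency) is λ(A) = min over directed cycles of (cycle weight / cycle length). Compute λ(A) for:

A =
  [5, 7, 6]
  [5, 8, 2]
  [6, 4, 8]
λ(A) = 3

Enumerate directed cycles and compute their means (weight / length). Sample:
  cycle 0 → 0: weight = 5, length = 1, mean = 5/1 ≈ 5.000
  cycle 1 → 1: weight = 8, length = 1, mean = 8/1 ≈ 8.000
  cycle 2 → 2: weight = 8, length = 1, mean = 8/1 ≈ 8.000
  cycle 0 → 1 → 0: weight = 12, length = 2, mean = 12/2 ≈ 6.000
  cycle 0 → 2 → 0: weight = 12, length = 2, mean = 12/2 ≈ 6.000
  cycle 1 → 0 → 1: weight = 12, length = 2, mean = 12/2 ≈ 6.000
Minimum mean = 3.000, attained e.g. along the cycle 1 → 2 → 1 with weight 6 and length 2. So λ(A) = 6/2 = 3.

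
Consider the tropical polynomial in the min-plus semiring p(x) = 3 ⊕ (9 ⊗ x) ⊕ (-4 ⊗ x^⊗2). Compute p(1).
p(1) = -2

A tropical monomial a ⊗ x^⊗i evaluates to a + i · x. Evaluating each term at x = 1:
  Term 0 contributes 3 + 0 · 1 = 3
  Term 1 contributes 9 + 1 · 1 = 10
  Term 2 contributes -4 + 2 · 1 = -2
p(1) = ⊕ of these = min[3, 10, -2] = -2.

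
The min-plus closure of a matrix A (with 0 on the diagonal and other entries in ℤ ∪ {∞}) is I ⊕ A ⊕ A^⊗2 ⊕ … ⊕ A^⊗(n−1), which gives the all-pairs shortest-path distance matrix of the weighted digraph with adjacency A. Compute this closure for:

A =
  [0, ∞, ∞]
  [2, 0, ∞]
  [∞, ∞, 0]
Closure =
  [0, ∞, ∞]
  [2, 0, ∞]
  [∞, ∞, 0]

This is the Floyd-Warshall all-pairs shortest-path computation. For each intermediate vertex k = 0, 1, …, 2, update dist[i][j] ← min(dist[i][j], dist[i][k] + dist[k][j]). The final matrix gives, for each (i, j), the minimum total weight of any directed path from i to j (possibly empty when i = j).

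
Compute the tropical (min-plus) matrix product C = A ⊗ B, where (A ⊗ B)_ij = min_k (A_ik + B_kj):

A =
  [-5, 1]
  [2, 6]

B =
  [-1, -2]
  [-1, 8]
A ⊗ B =
  [-6, -7]
  [1, 0]

Apply the min-plus product entry-by-entry:
  C[0][0] = min over k of (A[0][0] + B[0][0] = -5 + -1 = -6, A[0][1] + B[1][0] = 1 + -1 = 0) = -6 (attained at k = 0)
  C[0][1] = min over k of (A[0][0] + B[0][1] = -5 + -2 = -7, A[0][1] + B[1][1] = 1 + 8 = 9) = -7 (attained at k = 0)
  C[1][0] = min over k of (A[1][0] + B[0][0] = 2 + -1 = 1, A[1][1] + B[1][0] = 6 + -1 = 5) = 1 (attained at k = 0)
  C[1][1] = min over k of (A[1][0] + B[0][1] = 2 + -2 = 0, A[1][1] + B[1][1] = 6 + 8 = 14) = 0 (attained at k = 0)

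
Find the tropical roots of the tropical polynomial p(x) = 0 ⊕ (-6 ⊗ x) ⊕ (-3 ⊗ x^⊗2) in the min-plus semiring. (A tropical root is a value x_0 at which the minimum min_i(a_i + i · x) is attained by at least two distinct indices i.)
Roots: {-3, 6}

Each tropical root is a break point of the lower envelope of the lines y = a_i + i · x (there are 3 lines, with slopes 0, 1, ..., 2). Only the lines that attain the minimum somewhere contribute to roots; other lines are dominated. Here the surviving (envelope) indices are i = 2, i = 1, i = 0.
Intersections between consecutive envelope lines give the roots: for adjacent envelope indices i < j the intersection is x = (a_i − a_j) / (j − i). Reading off the sorted break points: {-3, 6}.
Verification: at each break x_0, at least two indices attain the minimum of min_i(a_i + i · x_0).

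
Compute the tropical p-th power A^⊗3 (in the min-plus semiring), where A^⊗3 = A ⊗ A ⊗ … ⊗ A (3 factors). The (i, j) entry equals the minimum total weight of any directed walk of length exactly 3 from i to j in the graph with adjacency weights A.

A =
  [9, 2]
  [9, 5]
A^⊗3 =
  [16, 12]
  [19, 15]

Each entry (A^⊗3)_ij equals the minimum over all length-3 walks i = v_0 → v_1 → … → v_3 = j of Σ_t A[v_t][v_{t+1}]. For example, for (i, j) = (0, 1) we minimise over 4 possible intermediate vertex sequences; the minimum is 12, attained along the walk 0 → 1 → 1 → 1.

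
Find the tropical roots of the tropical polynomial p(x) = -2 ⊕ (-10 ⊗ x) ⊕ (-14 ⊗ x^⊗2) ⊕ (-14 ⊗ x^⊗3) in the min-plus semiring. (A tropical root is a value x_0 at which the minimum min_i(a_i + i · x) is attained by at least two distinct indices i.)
Roots: {0, 4, 8}

Each tropical root is a break point of the lower envelope of the lines y = a_i + i · x (there are 4 lines, with slopes 0, 1, ..., 3). Only the lines that attain the minimum somewhere contribute to roots; other lines are dominated. Here the surviving (envelope) indices are i = 3, i = 2, i = 1, i = 0.
Intersections between consecutive envelope lines give the roots: for adjacent envelope indices i < j the intersection is x = (a_i − a_j) / (j − i). Reading off the sorted break points: {0, 4, 8}.
Verification: at each break x_0, at least two indices attain the minimum of min_i(a_i + i · x_0).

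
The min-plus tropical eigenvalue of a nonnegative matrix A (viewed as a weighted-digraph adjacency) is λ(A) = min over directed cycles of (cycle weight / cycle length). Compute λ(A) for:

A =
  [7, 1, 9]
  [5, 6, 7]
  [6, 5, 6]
λ(A) = 3

Enumerate directed cycles and compute their means (weight / length). Sample:
  cycle 0 → 0: weight = 7, length = 1, mean = 7/1 ≈ 7.000
  cycle 1 → 1: weight = 6, length = 1, mean = 6/1 ≈ 6.000
  cycle 2 → 2: weight = 6, length = 1, mean = 6/1 ≈ 6.000
  cycle 0 → 1 → 0: weight = 6, length = 2, mean = 6/2 ≈ 3.000
  cycle 0 → 2 → 0: weight = 15, length = 2, mean = 15/2 ≈ 7.500
  cycle 1 → 0 → 1: weight = 6, length = 2, mean = 6/2 ≈ 3.000
Minimum mean = 3.000, attained e.g. along the cycle 0 → 1 → 0 with weight 6 and length 2. So λ(A) = 6/2 = 3.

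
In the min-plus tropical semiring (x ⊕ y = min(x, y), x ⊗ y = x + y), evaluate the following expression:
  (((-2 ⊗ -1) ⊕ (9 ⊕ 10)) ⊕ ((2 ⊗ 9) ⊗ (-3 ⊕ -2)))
(((-2 ⊗ -1) ⊕ (9 ⊕ 10)) ⊕ ((2 ⊗ 9) ⊗ (-3 ⊕ -2))) = -3

Expand innermost to outermost. Recall ⊕ takes the minimum of its arguments and ⊗ takes their sum. Working out the expression (((-2 ⊗ -1) ⊕ (9 ⊕ 10)) ⊕ ((2 ⊗ 9) ⊗ (-3 ⊕ -2))) gives -3.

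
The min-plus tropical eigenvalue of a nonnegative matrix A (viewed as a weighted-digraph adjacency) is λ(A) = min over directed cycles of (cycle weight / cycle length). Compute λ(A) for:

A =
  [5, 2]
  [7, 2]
λ(A) = 2

Enumerate directed cycles and compute their means (weight / length). Sample:
  cycle 0 → 0: weight = 5, length = 1, mean = 5/1 ≈ 5.000
  cycle 1 → 1: weight = 2, length = 1, mean = 2/1 ≈ 2.000
  cycle 0 → 1 → 0: weight = 9, length = 2, mean = 9/2 ≈ 4.500
  cycle 1 → 0 → 1: weight = 9, length = 2, mean = 9/2 ≈ 4.500
Minimum mean = 2.000, attained e.g. along the cycle 1 → 1 with weight 2 and length 1. So λ(A) = 2/1 = 2.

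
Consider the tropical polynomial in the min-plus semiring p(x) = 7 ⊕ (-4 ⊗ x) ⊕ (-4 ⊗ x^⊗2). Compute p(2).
p(2) = -2

A tropical monomial a ⊗ x^⊗i evaluates to a + i · x. Evaluating each term at x = 2:
  Term 0 contributes 7 + 0 · 2 = 7
  Term 1 contributes -4 + 1 · 2 = -2
  Term 2 contributes -4 + 2 · 2 = 0
p(2) = ⊕ of these = min[7, -2, 0] = -2.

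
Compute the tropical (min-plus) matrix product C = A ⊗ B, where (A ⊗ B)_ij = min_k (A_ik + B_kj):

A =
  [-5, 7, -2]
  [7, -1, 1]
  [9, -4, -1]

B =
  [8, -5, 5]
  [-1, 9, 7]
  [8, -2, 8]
A ⊗ B =
  [3, -10, 0]
  [-2, -1, 6]
  [-5, -3, 3]

Apply the min-plus product entry-by-entry:
  C[0][0] = min over k of (A[0][0] + B[0][0] = -5 + 8 = 3, A[0][1] + B[1][0] = 7 + -1 = 6, A[0][2] + B[2][0] = -2 + 8 = 6) = 3 (attained at k = 0)
  C[0][1] = min over k of (A[0][0] + B[0][1] = -5 + -5 = -10, A[0][1] + B[1][1] = 7 + 9 = 16, A[0][2] + B[2][1] = -2 + -2 = -4) = -10 (attained at k = 0)
  C[0][2] = min over k of (A[0][0] + B[0][2] = -5 + 5 = 0, A[0][1] + B[1][2] = 7 + 7 = 14, A[0][2] + B[2][2] = -2 + 8 = 6) = 0 (attained at k = 0)
  C[1][0] = min over k of (A[1][0] + B[0][0] = 7 + 8 = 15, A[1][1] + B[1][0] = -1 + -1 = -2, A[1][2] + B[2][0] = 1 + 8 = 9) = -2 (attained at k = 1)
  C[1][1] = min over k of (A[1][0] + B[0][1] = 7 + -5 = 2, A[1][1] + B[1][1] = -1 + 9 = 8, A[1][2] + B[2][1] = 1 + -2 = -1) = -1 (attained at k = 2)
  C[1][2] = min over k of (A[1][0] + B[0][2] = 7 + 5 = 12, A[1][1] + B[1][2] = -1 + 7 = 6, A[1][2] + B[2][2] = 1 + 8 = 9) = 6 (attained at k = 1)
  C[2][0] = min over k of (A[2][0] + B[0][0] = 9 + 8 = 17, A[2][1] + B[1][0] = -4 + -1 = -5, A[2][2] + B[2][0] = -1 + 8 = 7) = -5 (attained at k = 1)
  C[2][1] = min over k of (A[2][0] + B[0][1] = 9 + -5 = 4, A[2][1] + B[1][1] = -4 + 9 = 5, A[2][2] + B[2][1] = -1 + -2 = -3) = -3 (attained at k = 2)
  C[2][2] = min over k of (A[2][0] + B[0][2] = 9 + 5 = 14, A[2][1] + B[1][2] = -4 + 7 = 3, A[2][2] + B[2][2] = -1 + 8 = 7) = 3 (attained at k = 1)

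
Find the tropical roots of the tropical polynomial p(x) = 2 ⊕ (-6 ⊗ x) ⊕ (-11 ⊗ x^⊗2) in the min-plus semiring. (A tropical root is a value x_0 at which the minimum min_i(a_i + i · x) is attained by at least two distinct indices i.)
Roots: {5, 8}

Each tropical root is a break point of the lower envelope of the lines y = a_i + i · x (there are 3 lines, with slopes 0, 1, ..., 2). Only the lines that attain the minimum somewhere contribute to roots; other lines are dominated. Here the surviving (envelope) indices are i = 2, i = 1, i = 0.
Intersections between consecutive envelope lines give the roots: for adjacent envelope indices i < j the intersection is x = (a_i − a_j) / (j − i). Reading off the sorted break points: {5, 8}.
Verification: at each break x_0, at least two indices attain the minimum of min_i(a_i + i · x_0).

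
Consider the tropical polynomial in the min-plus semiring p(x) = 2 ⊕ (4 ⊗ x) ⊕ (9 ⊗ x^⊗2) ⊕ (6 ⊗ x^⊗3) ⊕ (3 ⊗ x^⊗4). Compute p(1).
p(1) = 2

A tropical monomial a ⊗ x^⊗i evaluates to a + i · x. Evaluating each term at x = 1:
  Term 0 contributes 2 + 0 · 1 = 2
  Term 1 contributes 4 + 1 · 1 = 5
  Term 2 contributes 9 + 2 · 1 = 11
  Term 3 contributes 6 + 3 · 1 = 9
  Term 4 contributes 3 + 4 · 1 = 7
p(1) = ⊕ of these = min[2, 5, 11, 9, 7] = 2.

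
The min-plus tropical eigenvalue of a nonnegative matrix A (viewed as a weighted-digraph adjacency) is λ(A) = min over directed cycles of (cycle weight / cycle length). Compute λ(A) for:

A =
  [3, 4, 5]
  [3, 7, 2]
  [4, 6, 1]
λ(A) = 1

Enumerate directed cycles and compute their means (weight / length). Sample:
  cycle 0 → 0: weight = 3, length = 1, mean = 3/1 ≈ 3.000
  cycle 1 → 1: weight = 7, length = 1, mean = 7/1 ≈ 7.000
  cycle 2 → 2: weight = 1, length = 1, mean = 1/1 ≈ 1.000
  cycle 0 → 1 → 0: weight = 7, length = 2, mean = 7/2 ≈ 3.500
  cycle 0 → 2 → 0: weight = 9, length = 2, mean = 9/2 ≈ 4.500
  cycle 1 → 0 → 1: weight = 7, length = 2, mean = 7/2 ≈ 3.500
Minimum mean = 1.000, attained e.g. along the cycle 2 → 2 with weight 1 and length 1. So λ(A) = 1/1 = 1.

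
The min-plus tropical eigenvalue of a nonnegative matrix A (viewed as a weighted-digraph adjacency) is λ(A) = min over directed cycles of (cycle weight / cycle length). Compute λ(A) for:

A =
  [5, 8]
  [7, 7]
λ(A) = 5

Enumerate directed cycles and compute their means (weight / length). Sample:
  cycle 0 → 0: weight = 5, length = 1, mean = 5/1 ≈ 5.000
  cycle 1 → 1: weight = 7, length = 1, mean = 7/1 ≈ 7.000
  cycle 0 → 1 → 0: weight = 15, length = 2, mean = 15/2 ≈ 7.500
  cycle 1 → 0 → 1: weight = 15, length = 2, mean = 15/2 ≈ 7.500
Minimum mean = 5.000, attained e.g. along the cycle 0 → 0 with weight 5 and length 1. So λ(A) = 5/1 = 5.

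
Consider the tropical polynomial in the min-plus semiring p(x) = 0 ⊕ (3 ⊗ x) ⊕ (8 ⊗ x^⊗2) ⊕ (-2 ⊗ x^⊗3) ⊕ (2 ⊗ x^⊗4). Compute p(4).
p(4) = 0

A tropical monomial a ⊗ x^⊗i evaluates to a + i · x. Evaluating each term at x = 4:
  Term 0 contributes 0 + 0 · 4 = 0
  Term 1 contributes 3 + 1 · 4 = 7
  Term 2 contributes 8 + 2 · 4 = 16
  Term 3 contributes -2 + 3 · 4 = 10
  Term 4 contributes 2 + 4 · 4 = 18
p(4) = ⊕ of these = min[0, 7, 16, 10, 18] = 0.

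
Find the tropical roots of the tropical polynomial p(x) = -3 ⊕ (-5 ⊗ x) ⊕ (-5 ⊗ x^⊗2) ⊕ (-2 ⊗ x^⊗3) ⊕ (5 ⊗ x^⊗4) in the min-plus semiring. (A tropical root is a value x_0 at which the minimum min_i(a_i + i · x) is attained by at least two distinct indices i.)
Roots: {-7, -3, 0, 2}

Each tropical root is a break point of the lower envelope of the lines y = a_i + i · x (there are 5 lines, with slopes 0, 1, ..., 4). Only the lines that attain the minimum somewhere contribute to roots; other lines are dominated. Here the surviving (envelope) indices are i = 4, i = 3, i = 2, i = 1, i = 0.
Intersections between consecutive envelope lines give the roots: for adjacent envelope indices i < j the intersection is x = (a_i − a_j) / (j − i). Reading off the sorted break points: {-7, -3, 0, 2}.
Verification: at each break x_0, at least two indices attain the minimum of min_i(a_i + i · x_0).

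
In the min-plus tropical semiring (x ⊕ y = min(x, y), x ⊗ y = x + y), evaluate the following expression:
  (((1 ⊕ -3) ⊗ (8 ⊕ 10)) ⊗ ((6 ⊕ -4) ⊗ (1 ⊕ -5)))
(((1 ⊕ -3) ⊗ (8 ⊕ 10)) ⊗ ((6 ⊕ -4) ⊗ (1 ⊕ -5))) = -4

Expand innermost to outermost. Recall ⊕ takes the minimum of its arguments and ⊗ takes their sum. Working out the expression (((1 ⊕ -3) ⊗ (8 ⊕ 10)) ⊗ ((6 ⊕ -4) ⊗ (1 ⊕ -5))) gives -4.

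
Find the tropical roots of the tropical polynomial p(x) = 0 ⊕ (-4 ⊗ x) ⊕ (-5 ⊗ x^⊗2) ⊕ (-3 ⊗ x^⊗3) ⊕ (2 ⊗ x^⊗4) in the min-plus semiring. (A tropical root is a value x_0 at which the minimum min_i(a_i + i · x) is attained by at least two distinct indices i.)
Roots: {-5, -2, 1, 4}

Each tropical root is a break point of the lower envelope of the lines y = a_i + i · x (there are 5 lines, with slopes 0, 1, ..., 4). Only the lines that attain the minimum somewhere contribute to roots; other lines are dominated. Here the surviving (envelope) indices are i = 4, i = 3, i = 2, i = 1, i = 0.
Intersections between consecutive envelope lines give the roots: for adjacent envelope indices i < j the intersection is x = (a_i − a_j) / (j − i). Reading off the sorted break points: {-5, -2, 1, 4}.
Verification: at each break x_0, at least two indices attain the minimum of min_i(a_i + i · x_0).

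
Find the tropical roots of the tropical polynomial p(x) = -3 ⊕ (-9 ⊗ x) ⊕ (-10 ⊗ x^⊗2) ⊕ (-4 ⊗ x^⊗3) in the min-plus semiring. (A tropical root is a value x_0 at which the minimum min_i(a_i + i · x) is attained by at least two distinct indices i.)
Roots: {-6, 1, 6}

Each tropical root is a break point of the lower envelope of the lines y = a_i + i · x (there are 4 lines, with slopes 0, 1, ..., 3). Only the lines that attain the minimum somewhere contribute to roots; other lines are dominated. Here the surviving (envelope) indices are i = 3, i = 2, i = 1, i = 0.
Intersections between consecutive envelope lines give the roots: for adjacent envelope indices i < j the intersection is x = (a_i − a_j) / (j − i). Reading off the sorted break points: {-6, 1, 6}.
Verification: at each break x_0, at least two indices attain the minimum of min_i(a_i + i · x_0).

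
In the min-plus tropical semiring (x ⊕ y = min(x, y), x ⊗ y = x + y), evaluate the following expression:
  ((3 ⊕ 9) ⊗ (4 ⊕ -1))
((3 ⊕ 9) ⊗ (4 ⊕ -1)) = 2

Expand innermost to outermost. Recall ⊕ takes the minimum of its arguments and ⊗ takes their sum. Working out the expression ((3 ⊕ 9) ⊗ (4 ⊕ -1)) gives 2.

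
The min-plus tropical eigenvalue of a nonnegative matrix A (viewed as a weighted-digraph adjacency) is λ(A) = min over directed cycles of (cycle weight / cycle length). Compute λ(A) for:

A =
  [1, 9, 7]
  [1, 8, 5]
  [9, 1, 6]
λ(A) = 1

Enumerate directed cycles and compute their means (weight / length). Sample:
  cycle 0 → 0: weight = 1, length = 1, mean = 1/1 ≈ 1.000
  cycle 1 → 1: weight = 8, length = 1, mean = 8/1 ≈ 8.000
  cycle 2 → 2: weight = 6, length = 1, mean = 6/1 ≈ 6.000
  cycle 0 → 1 → 0: weight = 10, length = 2, mean = 10/2 ≈ 5.000
  cycle 0 → 2 → 0: weight = 16, length = 2, mean = 16/2 ≈ 8.000
  cycle 1 → 0 → 1: weight = 10, length = 2, mean = 10/2 ≈ 5.000
Minimum mean = 1.000, attained e.g. along the cycle 0 → 0 with weight 1 and length 1. So λ(A) = 1/1 = 1.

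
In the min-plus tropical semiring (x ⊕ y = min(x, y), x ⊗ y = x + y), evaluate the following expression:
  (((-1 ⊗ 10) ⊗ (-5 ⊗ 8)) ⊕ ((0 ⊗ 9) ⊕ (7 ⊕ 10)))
(((-1 ⊗ 10) ⊗ (-5 ⊗ 8)) ⊕ ((0 ⊗ 9) ⊕ (7 ⊕ 10))) = 7

Expand innermost to outermost. Recall ⊕ takes the minimum of its arguments and ⊗ takes their sum. Working out the expression (((-1 ⊗ 10) ⊗ (-5 ⊗ 8)) ⊕ ((0 ⊗ 9) ⊕ (7 ⊕ 10))) gives 7.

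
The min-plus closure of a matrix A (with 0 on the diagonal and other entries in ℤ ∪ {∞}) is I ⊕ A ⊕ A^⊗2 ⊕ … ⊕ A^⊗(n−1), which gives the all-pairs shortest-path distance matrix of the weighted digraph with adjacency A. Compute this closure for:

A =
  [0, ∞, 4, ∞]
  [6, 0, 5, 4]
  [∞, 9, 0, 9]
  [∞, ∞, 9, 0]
Closure =
  [0, 13, 4, 13]
  [6, 0, 5, 4]
  [15, 9, 0, 9]
  [24, 18, 9, 0]

This is the Floyd-Warshall all-pairs shortest-path computation. For each intermediate vertex k = 0, 1, …, 3, update dist[i][j] ← min(dist[i][j], dist[i][k] + dist[k][j]). The final matrix gives, for each (i, j), the minimum total weight of any directed path from i to j (possibly empty when i = j).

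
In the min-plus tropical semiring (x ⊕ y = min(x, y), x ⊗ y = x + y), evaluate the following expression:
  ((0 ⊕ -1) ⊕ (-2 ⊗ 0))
((0 ⊕ -1) ⊕ (-2 ⊗ 0)) = -2

Expand innermost to outermost. Recall ⊕ takes the minimum of its arguments and ⊗ takes their sum. Working out the expression ((0 ⊕ -1) ⊕ (-2 ⊗ 0)) gives -2.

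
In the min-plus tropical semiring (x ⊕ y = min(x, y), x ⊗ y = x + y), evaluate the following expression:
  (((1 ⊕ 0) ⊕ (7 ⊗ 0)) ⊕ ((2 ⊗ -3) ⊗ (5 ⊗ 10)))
(((1 ⊕ 0) ⊕ (7 ⊗ 0)) ⊕ ((2 ⊗ -3) ⊗ (5 ⊗ 10))) = 0

Expand innermost to outermost. Recall ⊕ takes the minimum of its arguments and ⊗ takes their sum. Working out the expression (((1 ⊕ 0) ⊕ (7 ⊗ 0)) ⊕ ((2 ⊗ -3) ⊗ (5 ⊗ 10))) gives 0.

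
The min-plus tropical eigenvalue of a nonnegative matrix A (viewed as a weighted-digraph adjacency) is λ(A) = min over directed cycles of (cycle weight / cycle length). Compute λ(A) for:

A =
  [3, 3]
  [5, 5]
λ(A) = 3

Enumerate directed cycles and compute their means (weight / length). Sample:
  cycle 0 → 0: weight = 3, length = 1, mean = 3/1 ≈ 3.000
  cycle 1 → 1: weight = 5, length = 1, mean = 5/1 ≈ 5.000
  cycle 0 → 1 → 0: weight = 8, length = 2, mean = 8/2 ≈ 4.000
  cycle 1 → 0 → 1: weight = 8, length = 2, mean = 8/2 ≈ 4.000
Minimum mean = 3.000, attained e.g. along the cycle 0 → 0 with weight 3 and length 1. So λ(A) = 3/1 = 3.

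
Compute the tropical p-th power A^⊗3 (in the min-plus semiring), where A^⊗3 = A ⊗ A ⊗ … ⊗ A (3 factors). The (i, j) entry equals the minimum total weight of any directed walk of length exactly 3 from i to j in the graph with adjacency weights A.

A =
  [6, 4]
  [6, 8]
A^⊗3 =
  [16, 14]
  [16, 16]

Each entry (A^⊗3)_ij equals the minimum over all length-3 walks i = v_0 → v_1 → … → v_3 = j of Σ_t A[v_t][v_{t+1}]. For example, for (i, j) = (0, 1) we minimise over 4 possible intermediate vertex sequences; the minimum is 14, attained along the walk 0 → 1 → 0 → 1.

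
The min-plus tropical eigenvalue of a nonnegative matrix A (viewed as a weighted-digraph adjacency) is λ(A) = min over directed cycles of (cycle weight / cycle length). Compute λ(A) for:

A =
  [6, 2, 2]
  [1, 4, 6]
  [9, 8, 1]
λ(A) = 1

Enumerate directed cycles and compute their means (weight / length). Sample:
  cycle 0 → 0: weight = 6, length = 1, mean = 6/1 ≈ 6.000
  cycle 1 → 1: weight = 4, length = 1, mean = 4/1 ≈ 4.000
  cycle 2 → 2: weight = 1, length = 1, mean = 1/1 ≈ 1.000
  cycle 0 → 1 → 0: weight = 3, length = 2, mean = 3/2 ≈ 1.500
  cycle 0 → 2 → 0: weight = 11, length = 2, mean = 11/2 ≈ 5.500
  cycle 1 → 0 → 1: weight = 3, length = 2, mean = 3/2 ≈ 1.500
Minimum mean = 1.000, attained e.g. along the cycle 2 → 2 with weight 1 and length 1. So λ(A) = 1/1 = 1.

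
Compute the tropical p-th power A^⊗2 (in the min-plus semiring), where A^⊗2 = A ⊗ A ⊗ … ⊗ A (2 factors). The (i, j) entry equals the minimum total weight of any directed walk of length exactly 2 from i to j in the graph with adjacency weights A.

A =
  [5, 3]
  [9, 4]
A^⊗2 =
  [10, 7]
  [13, 8]

Each entry (A^⊗2)_ij equals the minimum over all length-2 walks i = v_0 → v_1 → … → v_2 = j of Σ_t A[v_t][v_{t+1}]. For example, for (i, j) = (0, 1) we minimise over 2 possible intermediate vertex sequences; the minimum is 7, attained along the walk 0 → 1 → 1.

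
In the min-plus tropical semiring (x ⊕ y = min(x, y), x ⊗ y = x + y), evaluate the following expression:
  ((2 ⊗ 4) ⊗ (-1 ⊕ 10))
((2 ⊗ 4) ⊗ (-1 ⊕ 10)) = 5

Expand innermost to outermost. Recall ⊕ takes the minimum of its arguments and ⊗ takes their sum. Working out the expression ((2 ⊗ 4) ⊗ (-1 ⊕ 10)) gives 5.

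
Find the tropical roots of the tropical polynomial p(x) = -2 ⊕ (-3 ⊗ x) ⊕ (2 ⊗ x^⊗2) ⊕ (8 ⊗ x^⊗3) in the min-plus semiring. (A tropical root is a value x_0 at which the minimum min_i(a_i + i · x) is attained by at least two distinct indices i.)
Roots: {-6, -5, 1}

Each tropical root is a break point of the lower envelope of the lines y = a_i + i · x (there are 4 lines, with slopes 0, 1, ..., 3). Only the lines that attain the minimum somewhere contribute to roots; other lines are dominated. Here the surviving (envelope) indices are i = 3, i = 2, i = 1, i = 0.
Intersections between consecutive envelope lines give the roots: for adjacent envelope indices i < j the intersection is x = (a_i − a_j) / (j − i). Reading off the sorted break points: {-6, -5, 1}.
Verification: at each break x_0, at least two indices attain the minimum of min_i(a_i + i · x_0).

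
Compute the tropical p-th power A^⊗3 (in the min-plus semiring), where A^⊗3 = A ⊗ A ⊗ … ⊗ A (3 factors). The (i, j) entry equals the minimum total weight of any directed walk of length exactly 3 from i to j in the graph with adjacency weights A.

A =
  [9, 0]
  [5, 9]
A^⊗3 =
  [14, 5]
  [10, 14]

Each entry (A^⊗3)_ij equals the minimum over all length-3 walks i = v_0 → v_1 → … → v_3 = j of Σ_t A[v_t][v_{t+1}]. For example, for (i, j) = (0, 1) we minimise over 4 possible intermediate vertex sequences; the minimum is 5, attained along the walk 0 → 1 → 0 → 1.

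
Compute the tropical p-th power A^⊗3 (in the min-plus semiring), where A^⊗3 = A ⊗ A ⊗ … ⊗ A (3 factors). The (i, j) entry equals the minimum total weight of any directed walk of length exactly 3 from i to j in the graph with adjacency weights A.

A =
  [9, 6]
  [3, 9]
A^⊗3 =
  [18, 15]
  [12, 18]

Each entry (A^⊗3)_ij equals the minimum over all length-3 walks i = v_0 → v_1 → … → v_3 = j of Σ_t A[v_t][v_{t+1}]. For example, for (i, j) = (0, 1) we minimise over 4 possible intermediate vertex sequences; the minimum is 15, attained along the walk 0 → 1 → 0 → 1.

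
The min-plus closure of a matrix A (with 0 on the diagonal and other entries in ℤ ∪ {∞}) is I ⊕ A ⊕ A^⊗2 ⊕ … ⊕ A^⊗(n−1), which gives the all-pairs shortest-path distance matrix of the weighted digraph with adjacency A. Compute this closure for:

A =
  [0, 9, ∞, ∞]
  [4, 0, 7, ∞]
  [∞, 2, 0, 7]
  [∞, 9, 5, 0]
Closure =
  [0, 9, 16, 23]
  [4, 0, 7, 14]
  [6, 2, 0, 7]
  [11, 7, 5, 0]

This is the Floyd-Warshall all-pairs shortest-path computation. For each intermediate vertex k = 0, 1, …, 3, update dist[i][j] ← min(dist[i][j], dist[i][k] + dist[k][j]). The final matrix gives, for each (i, j), the minimum total weight of any directed path from i to j (possibly empty when i = j).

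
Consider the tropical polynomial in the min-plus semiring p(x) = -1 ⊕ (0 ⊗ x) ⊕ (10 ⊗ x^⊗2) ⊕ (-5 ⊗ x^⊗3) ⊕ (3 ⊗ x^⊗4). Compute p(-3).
p(-3) = -14

A tropical monomial a ⊗ x^⊗i evaluates to a + i · x. Evaluating each term at x = -3:
  Term 0 contributes -1 + 0 · -3 = -1
  Term 1 contributes 0 + 1 · -3 = -3
  Term 2 contributes 10 + 2 · -3 = 4
  Term 3 contributes -5 + 3 · -3 = -14
  Term 4 contributes 3 + 4 · -3 = -9
p(-3) = ⊕ of these = min[-1, -3, 4, -14, -9] = -14.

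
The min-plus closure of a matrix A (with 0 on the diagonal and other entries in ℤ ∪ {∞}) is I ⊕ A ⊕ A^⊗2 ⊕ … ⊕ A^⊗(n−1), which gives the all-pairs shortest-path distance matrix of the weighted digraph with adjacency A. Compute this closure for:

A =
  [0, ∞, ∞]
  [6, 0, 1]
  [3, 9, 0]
Closure =
  [0, ∞, ∞]
  [4, 0, 1]
  [3, 9, 0]

This is the Floyd-Warshall all-pairs shortest-path computation. For each intermediate vertex k = 0, 1, …, 2, update dist[i][j] ← min(dist[i][j], dist[i][k] + dist[k][j]). The final matrix gives, for each (i, j), the minimum total weight of any directed path from i to j (possibly empty when i = j).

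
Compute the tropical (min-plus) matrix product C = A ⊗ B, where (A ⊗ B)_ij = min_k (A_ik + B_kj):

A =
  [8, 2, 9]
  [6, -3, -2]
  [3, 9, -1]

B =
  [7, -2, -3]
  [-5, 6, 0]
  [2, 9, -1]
A ⊗ B =
  [-3, 6, 2]
  [-8, 3, -3]
  [1, 1, -2]

Apply the min-plus product entry-by-entry:
  C[0][0] = min over k of (A[0][0] + B[0][0] = 8 + 7 = 15, A[0][1] + B[1][0] = 2 + -5 = -3, A[0][2] + B[2][0] = 9 + 2 = 11) = -3 (attained at k = 1)
  C[0][1] = min over k of (A[0][0] + B[0][1] = 8 + -2 = 6, A[0][1] + B[1][1] = 2 + 6 = 8, A[0][2] + B[2][1] = 9 + 9 = 18) = 6 (attained at k = 0)
  C[0][2] = min over k of (A[0][0] + B[0][2] = 8 + -3 = 5, A[0][1] + B[1][2] = 2 + 0 = 2, A[0][2] + B[2][2] = 9 + -1 = 8) = 2 (attained at k = 1)
  C[1][0] = min over k of (A[1][0] + B[0][0] = 6 + 7 = 13, A[1][1] + B[1][0] = -3 + -5 = -8, A[1][2] + B[2][0] = -2 + 2 = 0) = -8 (attained at k = 1)
  C[1][1] = min over k of (A[1][0] + B[0][1] = 6 + -2 = 4, A[1][1] + B[1][1] = -3 + 6 = 3, A[1][2] + B[2][1] = -2 + 9 = 7) = 3 (attained at k = 1)
  C[1][2] = min over k of (A[1][0] + B[0][2] = 6 + -3 = 3, A[1][1] + B[1][2] = -3 + 0 = -3, A[1][2] + B[2][2] = -2 + -1 = -3) = -3 (attained at k = 1)
  C[2][0] = min over k of (A[2][0] + B[0][0] = 3 + 7 = 10, A[2][1] + B[1][0] = 9 + -5 = 4, A[2][2] + B[2][0] = -1 + 2 = 1) = 1 (attained at k = 2)
  C[2][1] = min over k of (A[2][0] + B[0][1] = 3 + -2 = 1, A[2][1] + B[1][1] = 9 + 6 = 15, A[2][2] + B[2][1] = -1 + 9 = 8) = 1 (attained at k = 0)
  C[2][2] = min over k of (A[2][0] + B[0][2] = 3 + -3 = 0, A[2][1] + B[1][2] = 9 + 0 = 9, A[2][2] + B[2][2] = -1 + -1 = -2) = -2 (attained at k = 2)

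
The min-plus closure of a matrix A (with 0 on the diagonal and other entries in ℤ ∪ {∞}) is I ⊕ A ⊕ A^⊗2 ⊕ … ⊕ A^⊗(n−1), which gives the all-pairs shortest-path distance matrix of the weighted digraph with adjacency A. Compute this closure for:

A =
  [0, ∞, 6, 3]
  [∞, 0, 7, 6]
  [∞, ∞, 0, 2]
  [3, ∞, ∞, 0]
Closure =
  [0, ∞, 6, 3]
  [9, 0, 7, 6]
  [5, ∞, 0, 2]
  [3, ∞, 9, 0]

This is the Floyd-Warshall all-pairs shortest-path computation. For each intermediate vertex k = 0, 1, …, 3, update dist[i][j] ← min(dist[i][j], dist[i][k] + dist[k][j]). The final matrix gives, for each (i, j), the minimum total weight of any directed path from i to j (possibly empty when i = j).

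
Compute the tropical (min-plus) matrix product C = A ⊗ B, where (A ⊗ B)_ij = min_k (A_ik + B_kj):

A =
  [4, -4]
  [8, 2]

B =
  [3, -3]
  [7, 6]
A ⊗ B =
  [3, 1]
  [9, 5]

Apply the min-plus product entry-by-entry:
  C[0][0] = min over k of (A[0][0] + B[0][0] = 4 + 3 = 7, A[0][1] + B[1][0] = -4 + 7 = 3) = 3 (attained at k = 1)
  C[0][1] = min over k of (A[0][0] + B[0][1] = 4 + -3 = 1, A[0][1] + B[1][1] = -4 + 6 = 2) = 1 (attained at k = 0)
  C[1][0] = min over k of (A[1][0] + B[0][0] = 8 + 3 = 11, A[1][1] + B[1][0] = 2 + 7 = 9) = 9 (attained at k = 1)
  C[1][1] = min over k of (A[1][0] + B[0][1] = 8 + -3 = 5, A[1][1] + B[1][1] = 2 + 6 = 8) = 5 (attained at k = 0)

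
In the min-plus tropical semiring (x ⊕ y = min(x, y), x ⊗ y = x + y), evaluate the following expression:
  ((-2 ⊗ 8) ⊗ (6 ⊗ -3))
((-2 ⊗ 8) ⊗ (6 ⊗ -3)) = 9

Expand innermost to outermost. Recall ⊕ takes the minimum of its arguments and ⊗ takes their sum. Working out the expression ((-2 ⊗ 8) ⊗ (6 ⊗ -3)) gives 9.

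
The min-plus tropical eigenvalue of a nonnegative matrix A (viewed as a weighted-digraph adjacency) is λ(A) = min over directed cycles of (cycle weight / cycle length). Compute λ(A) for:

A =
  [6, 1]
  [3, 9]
λ(A) = 2

Enumerate directed cycles and compute their means (weight / length). Sample:
  cycle 0 → 0: weight = 6, length = 1, mean = 6/1 ≈ 6.000
  cycle 1 → 1: weight = 9, length = 1, mean = 9/1 ≈ 9.000
  cycle 0 → 1 → 0: weight = 4, length = 2, mean = 4/2 ≈ 2.000
  cycle 1 → 0 → 1: weight = 4, length = 2, mean = 4/2 ≈ 2.000
Minimum mean = 2.000, attained e.g. along the cycle 0 → 1 → 0 with weight 4 and length 2. So λ(A) = 4/2 = 2.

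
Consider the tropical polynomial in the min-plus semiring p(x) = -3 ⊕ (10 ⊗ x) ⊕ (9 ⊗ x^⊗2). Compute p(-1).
p(-1) = -3

A tropical monomial a ⊗ x^⊗i evaluates to a + i · x. Evaluating each term at x = -1:
  Term 0 contributes -3 + 0 · -1 = -3
  Term 1 contributes 10 + 1 · -1 = 9
  Term 2 contributes 9 + 2 · -1 = 7
p(-1) = ⊕ of these = min[-3, 9, 7] = -3.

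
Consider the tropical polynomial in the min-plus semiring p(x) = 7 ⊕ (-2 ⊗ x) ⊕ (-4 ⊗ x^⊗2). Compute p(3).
p(3) = 1

A tropical monomial a ⊗ x^⊗i evaluates to a + i · x. Evaluating each term at x = 3:
  Term 0 contributes 7 + 0 · 3 = 7
  Term 1 contributes -2 + 1 · 3 = 1
  Term 2 contributes -4 + 2 · 3 = 2
p(3) = ⊕ of these = min[7, 1, 2] = 1.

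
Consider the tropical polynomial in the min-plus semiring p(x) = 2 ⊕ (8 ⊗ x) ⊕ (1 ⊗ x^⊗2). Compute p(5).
p(5) = 2

A tropical monomial a ⊗ x^⊗i evaluates to a + i · x. Evaluating each term at x = 5:
  Term 0 contributes 2 + 0 · 5 = 2
  Term 1 contributes 8 + 1 · 5 = 13
  Term 2 contributes 1 + 2 · 5 = 11
p(5) = ⊕ of these = min[2, 13, 11] = 2.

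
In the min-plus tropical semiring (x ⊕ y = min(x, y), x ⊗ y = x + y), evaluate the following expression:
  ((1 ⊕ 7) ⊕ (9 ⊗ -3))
((1 ⊕ 7) ⊕ (9 ⊗ -3)) = 1

Expand innermost to outermost. Recall ⊕ takes the minimum of its arguments and ⊗ takes their sum. Working out the expression ((1 ⊕ 7) ⊕ (9 ⊗ -3)) gives 1.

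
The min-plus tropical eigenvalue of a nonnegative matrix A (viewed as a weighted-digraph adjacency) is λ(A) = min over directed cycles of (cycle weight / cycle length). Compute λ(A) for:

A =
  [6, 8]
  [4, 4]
λ(A) = 4

Enumerate directed cycles and compute their means (weight / length). Sample:
  cycle 0 → 0: weight = 6, length = 1, mean = 6/1 ≈ 6.000
  cycle 1 → 1: weight = 4, length = 1, mean = 4/1 ≈ 4.000
  cycle 0 → 1 → 0: weight = 12, length = 2, mean = 12/2 ≈ 6.000
  cycle 1 → 0 → 1: weight = 12, length = 2, mean = 12/2 ≈ 6.000
Minimum mean = 4.000, attained e.g. along the cycle 1 → 1 with weight 4 and length 1. So λ(A) = 4/1 = 4.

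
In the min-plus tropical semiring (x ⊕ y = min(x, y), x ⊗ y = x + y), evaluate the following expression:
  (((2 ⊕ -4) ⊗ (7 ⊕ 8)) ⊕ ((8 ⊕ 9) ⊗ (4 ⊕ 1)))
(((2 ⊕ -4) ⊗ (7 ⊕ 8)) ⊕ ((8 ⊕ 9) ⊗ (4 ⊕ 1))) = 3

Expand innermost to outermost. Recall ⊕ takes the minimum of its arguments and ⊗ takes their sum. Working out the expression (((2 ⊕ -4) ⊗ (7 ⊕ 8)) ⊕ ((8 ⊕ 9) ⊗ (4 ⊕ 1))) gives 3.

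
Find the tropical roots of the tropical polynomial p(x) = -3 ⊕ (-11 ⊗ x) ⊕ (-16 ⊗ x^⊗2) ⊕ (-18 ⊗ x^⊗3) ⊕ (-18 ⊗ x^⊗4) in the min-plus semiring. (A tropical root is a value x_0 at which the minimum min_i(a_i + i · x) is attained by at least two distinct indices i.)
Roots: {0, 2, 5, 8}

Each tropical root is a break point of the lower envelope of the lines y = a_i + i · x (there are 5 lines, with slopes 0, 1, ..., 4). Only the lines that attain the minimum somewhere contribute to roots; other lines are dominated. Here the surviving (envelope) indices are i = 4, i = 3, i = 2, i = 1, i = 0.
Intersections between consecutive envelope lines give the roots: for adjacent envelope indices i < j the intersection is x = (a_i − a_j) / (j − i). Reading off the sorted break points: {0, 2, 5, 8}.
Verification: at each break x_0, at least two indices attain the minimum of min_i(a_i + i · x_0).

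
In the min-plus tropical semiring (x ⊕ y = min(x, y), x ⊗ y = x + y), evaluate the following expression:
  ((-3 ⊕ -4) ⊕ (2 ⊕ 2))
((-3 ⊕ -4) ⊕ (2 ⊕ 2)) = -4

Expand innermost to outermost. Recall ⊕ takes the minimum of its arguments and ⊗ takes their sum. Working out the expression ((-3 ⊕ -4) ⊕ (2 ⊕ 2)) gives -4.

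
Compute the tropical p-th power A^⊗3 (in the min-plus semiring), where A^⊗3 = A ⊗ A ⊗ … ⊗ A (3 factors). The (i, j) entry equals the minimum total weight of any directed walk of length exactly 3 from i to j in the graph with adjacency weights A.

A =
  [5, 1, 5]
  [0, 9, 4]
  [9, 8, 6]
A^⊗3 =
  [6, 2, 6]
  [1, 6, 5]
  [10, 9, 13]

Each entry (A^⊗3)_ij equals the minimum over all length-3 walks i = v_0 → v_1 → … → v_3 = j of Σ_t A[v_t][v_{t+1}]. For example, for (i, j) = (0, 2) we minimise over 9 possible intermediate vertex sequences; the minimum is 6, attained along the walk 0 → 1 → 0 → 2.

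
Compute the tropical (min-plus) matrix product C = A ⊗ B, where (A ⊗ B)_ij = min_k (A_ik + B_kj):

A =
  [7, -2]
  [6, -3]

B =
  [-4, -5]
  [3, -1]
A ⊗ B =
  [1, -3]
  [0, -4]

Apply the min-plus product entry-by-entry:
  C[0][0] = min over k of (A[0][0] + B[0][0] = 7 + -4 = 3, A[0][1] + B[1][0] = -2 + 3 = 1) = 1 (attained at k = 1)
  C[0][1] = min over k of (A[0][0] + B[0][1] = 7 + -5 = 2, A[0][1] + B[1][1] = -2 + -1 = -3) = -3 (attained at k = 1)
  C[1][0] = min over k of (A[1][0] + B[0][0] = 6 + -4 = 2, A[1][1] + B[1][0] = -3 + 3 = 0) = 0 (attained at k = 1)
  C[1][1] = min over k of (A[1][0] + B[0][1] = 6 + -5 = 1, A[1][1] + B[1][1] = -3 + -1 = -4) = -4 (attained at k = 1)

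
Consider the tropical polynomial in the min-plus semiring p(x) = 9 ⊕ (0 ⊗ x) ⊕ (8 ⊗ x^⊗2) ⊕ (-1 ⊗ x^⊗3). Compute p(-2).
p(-2) = -7

A tropical monomial a ⊗ x^⊗i evaluates to a + i · x. Evaluating each term at x = -2:
  Term 0 contributes 9 + 0 · -2 = 9
  Term 1 contributes 0 + 1 · -2 = -2
  Term 2 contributes 8 + 2 · -2 = 4
  Term 3 contributes -1 + 3 · -2 = -7
p(-2) = ⊕ of these = min[9, -2, 4, -7] = -7.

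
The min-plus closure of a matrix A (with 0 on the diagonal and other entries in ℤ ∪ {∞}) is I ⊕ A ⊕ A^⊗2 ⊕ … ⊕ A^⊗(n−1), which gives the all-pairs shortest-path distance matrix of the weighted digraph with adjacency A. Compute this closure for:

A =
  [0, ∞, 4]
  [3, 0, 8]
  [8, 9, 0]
Closure =
  [0, 13, 4]
  [3, 0, 7]
  [8, 9, 0]

This is the Floyd-Warshall all-pairs shortest-path computation. For each intermediate vertex k = 0, 1, …, 2, update dist[i][j] ← min(dist[i][j], dist[i][k] + dist[k][j]). The final matrix gives, for each (i, j), the minimum total weight of any directed path from i to j (possibly empty when i = j).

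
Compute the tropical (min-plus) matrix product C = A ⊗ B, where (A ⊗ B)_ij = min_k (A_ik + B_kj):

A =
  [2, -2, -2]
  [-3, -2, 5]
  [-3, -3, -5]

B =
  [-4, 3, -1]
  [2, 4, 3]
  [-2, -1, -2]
A ⊗ B =
  [-4, -3, -4]
  [-7, 0, -4]
  [-7, -6, -7]

Apply the min-plus product entry-by-entry:
  C[0][0] = min over k of (A[0][0] + B[0][0] = 2 + -4 = -2, A[0][1] + B[1][0] = -2 + 2 = 0, A[0][2] + B[2][0] = -2 + -2 = -4) = -4 (attained at k = 2)
  C[0][1] = min over k of (A[0][0] + B[0][1] = 2 + 3 = 5, A[0][1] + B[1][1] = -2 + 4 = 2, A[0][2] + B[2][1] = -2 + -1 = -3) = -3 (attained at k = 2)
  C[0][2] = min over k of (A[0][0] + B[0][2] = 2 + -1 = 1, A[0][1] + B[1][2] = -2 + 3 = 1, A[0][2] + B[2][2] = -2 + -2 = -4) = -4 (attained at k = 2)
  C[1][0] = min over k of (A[1][0] + B[0][0] = -3 + -4 = -7, A[1][1] + B[1][0] = -2 + 2 = 0, A[1][2] + B[2][0] = 5 + -2 = 3) = -7 (attained at k = 0)
  C[1][1] = min over k of (A[1][0] + B[0][1] = -3 + 3 = 0, A[1][1] + B[1][1] = -2 + 4 = 2, A[1][2] + B[2][1] = 5 + -1 = 4) = 0 (attained at k = 0)
  C[1][2] = min over k of (A[1][0] + B[0][2] = -3 + -1 = -4, A[1][1] + B[1][2] = -2 + 3 = 1, A[1][2] + B[2][2] = 5 + -2 = 3) = -4 (attained at k = 0)
  C[2][0] = min over k of (A[2][0] + B[0][0] = -3 + -4 = -7, A[2][1] + B[1][0] = -3 + 2 = -1, A[2][2] + B[2][0] = -5 + -2 = -7) = -7 (attained at k = 0)
  C[2][1] = min over k of (A[2][0] + B[0][1] = -3 + 3 = 0, A[2][1] + B[1][1] = -3 + 4 = 1, A[2][2] + B[2][1] = -5 + -1 = -6) = -6 (attained at k = 2)
  C[2][2] = min over k of (A[2][0] + B[0][2] = -3 + -1 = -4, A[2][1] + B[1][2] = -3 + 3 = 0, A[2][2] + B[2][2] = -5 + -2 = -7) = -7 (attained at k = 2)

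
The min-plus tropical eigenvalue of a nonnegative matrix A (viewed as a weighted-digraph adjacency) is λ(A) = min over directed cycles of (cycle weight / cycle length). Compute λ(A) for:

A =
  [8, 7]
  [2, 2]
λ(A) = 2

Enumerate directed cycles and compute their means (weight / length). Sample:
  cycle 0 → 0: weight = 8, length = 1, mean = 8/1 ≈ 8.000
  cycle 1 → 1: weight = 2, length = 1, mean = 2/1 ≈ 2.000
  cycle 0 → 1 → 0: weight = 9, length = 2, mean = 9/2 ≈ 4.500
  cycle 1 → 0 → 1: weight = 9, length = 2, mean = 9/2 ≈ 4.500
Minimum mean = 2.000, attained e.g. along the cycle 1 → 1 with weight 2 and length 1. So λ(A) = 2/1 = 2.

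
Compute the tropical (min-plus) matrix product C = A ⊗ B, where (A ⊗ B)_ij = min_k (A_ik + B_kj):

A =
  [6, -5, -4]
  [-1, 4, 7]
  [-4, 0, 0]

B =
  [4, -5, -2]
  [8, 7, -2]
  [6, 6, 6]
A ⊗ B =
  [2, 1, -7]
  [3, -6, -3]
  [0, -9, -6]

Apply the min-plus product entry-by-entry:
  C[0][0] = min over k of (A[0][0] + B[0][0] = 6 + 4 = 10, A[0][1] + B[1][0] = -5 + 8 = 3, A[0][2] + B[2][0] = -4 + 6 = 2) = 2 (attained at k = 2)
  C[0][1] = min over k of (A[0][0] + B[0][1] = 6 + -5 = 1, A[0][1] + B[1][1] = -5 + 7 = 2, A[0][2] + B[2][1] = -4 + 6 = 2) = 1 (attained at k = 0)
  C[0][2] = min over k of (A[0][0] + B[0][2] = 6 + -2 = 4, A[0][1] + B[1][2] = -5 + -2 = -7, A[0][2] + B[2][2] = -4 + 6 = 2) = -7 (attained at k = 1)
  C[1][0] = min over k of (A[1][0] + B[0][0] = -1 + 4 = 3, A[1][1] + B[1][0] = 4 + 8 = 12, A[1][2] + B[2][0] = 7 + 6 = 13) = 3 (attained at k = 0)
  C[1][1] = min over k of (A[1][0] + B[0][1] = -1 + -5 = -6, A[1][1] + B[1][1] = 4 + 7 = 11, A[1][2] + B[2][1] = 7 + 6 = 13) = -6 (attained at k = 0)
  C[1][2] = min over k of (A[1][0] + B[0][2] = -1 + -2 = -3, A[1][1] + B[1][2] = 4 + -2 = 2, A[1][2] + B[2][2] = 7 + 6 = 13) = -3 (attained at k = 0)
  C[2][0] = min over k of (A[2][0] + B[0][0] = -4 + 4 = 0, A[2][1] + B[1][0] = 0 + 8 = 8, A[2][2] + B[2][0] = 0 + 6 = 6) = 0 (attained at k = 0)
  C[2][1] = min over k of (A[2][0] + B[0][1] = -4 + -5 = -9, A[2][1] + B[1][1] = 0 + 7 = 7, A[2][2] + B[2][1] = 0 + 6 = 6) = -9 (attained at k = 0)
  C[2][2] = min over k of (A[2][0] + B[0][2] = -4 + -2 = -6, A[2][1] + B[1][2] = 0 + -2 = -2, A[2][2] + B[2][2] = 0 + 6 = 6) = -6 (attained at k = 0)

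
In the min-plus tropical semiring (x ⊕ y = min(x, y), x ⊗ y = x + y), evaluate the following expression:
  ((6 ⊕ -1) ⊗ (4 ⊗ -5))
((6 ⊕ -1) ⊗ (4 ⊗ -5)) = -2

Expand innermost to outermost. Recall ⊕ takes the minimum of its arguments and ⊗ takes their sum. Working out the expression ((6 ⊕ -1) ⊗ (4 ⊗ -5)) gives -2.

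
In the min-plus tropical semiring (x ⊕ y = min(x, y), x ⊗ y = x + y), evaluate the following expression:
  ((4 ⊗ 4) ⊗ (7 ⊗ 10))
((4 ⊗ 4) ⊗ (7 ⊗ 10)) = 25

Expand innermost to outermost. Recall ⊕ takes the minimum of its arguments and ⊗ takes their sum. Working out the expression ((4 ⊗ 4) ⊗ (7 ⊗ 10)) gives 25.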